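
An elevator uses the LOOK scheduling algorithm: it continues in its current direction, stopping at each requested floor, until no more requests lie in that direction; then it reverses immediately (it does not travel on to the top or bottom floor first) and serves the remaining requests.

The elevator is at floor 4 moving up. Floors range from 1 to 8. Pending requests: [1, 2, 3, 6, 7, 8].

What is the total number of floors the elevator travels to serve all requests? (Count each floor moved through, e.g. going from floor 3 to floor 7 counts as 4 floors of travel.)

Start at floor 4 moving up, LOOK stop order: [6, 7, 8, 3, 2, 1]
  4 → 6: |6-4| = 2, total = 2
  6 → 7: |7-6| = 1, total = 3
  7 → 8: |8-7| = 1, total = 4
  8 → 3: |3-8| = 5, total = 9
  3 → 2: |2-3| = 1, total = 10
  2 → 1: |1-2| = 1, total = 11

Answer: 11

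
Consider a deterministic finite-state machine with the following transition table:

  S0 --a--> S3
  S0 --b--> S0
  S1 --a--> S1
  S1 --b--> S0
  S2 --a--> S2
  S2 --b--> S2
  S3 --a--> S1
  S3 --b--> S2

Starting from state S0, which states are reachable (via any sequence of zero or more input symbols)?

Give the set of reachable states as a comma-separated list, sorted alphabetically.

Answer: S0, S1, S2, S3

Derivation:
BFS from S0:
  visit S0: S0--a-->S3 (new), S0--b-->S0 (seen)
  visit S3: S3--a-->S1 (new), S3--b-->S2 (new)
  visit S1: S1--a-->S1 (seen), S1--b-->S0 (seen)
  visit S2: S2--a-->S2 (seen), S2--b-->S2 (seen)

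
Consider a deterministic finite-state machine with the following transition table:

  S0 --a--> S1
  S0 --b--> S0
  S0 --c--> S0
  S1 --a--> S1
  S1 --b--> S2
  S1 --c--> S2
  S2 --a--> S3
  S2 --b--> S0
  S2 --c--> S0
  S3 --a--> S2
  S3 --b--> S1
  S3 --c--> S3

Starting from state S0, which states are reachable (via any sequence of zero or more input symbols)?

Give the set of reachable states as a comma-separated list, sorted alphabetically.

Answer: S0, S1, S2, S3

Derivation:
BFS from S0:
  visit S0: S0--a-->S1 (new), S0--b-->S0 (seen), S0--c-->S0 (seen)
  visit S1: S1--a-->S1 (seen), S1--b-->S2 (new), S1--c-->S2 (seen)
  visit S2: S2--a-->S3 (new), S2--b-->S0 (seen), S2--c-->S0 (seen)
  visit S3: S3--a-->S2 (seen), S3--b-->S1 (seen), S3--c-->S3 (seen)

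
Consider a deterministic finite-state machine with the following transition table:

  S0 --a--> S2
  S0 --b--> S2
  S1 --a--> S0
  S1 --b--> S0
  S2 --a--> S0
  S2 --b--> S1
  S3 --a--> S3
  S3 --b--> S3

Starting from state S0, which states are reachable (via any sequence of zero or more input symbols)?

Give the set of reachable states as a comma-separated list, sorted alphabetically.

BFS from S0:
  visit S0: S0--a-->S2 (new), S0--b-->S2 (seen)
  visit S2: S2--a-->S0 (seen), S2--b-->S1 (new)
  visit S1: S1--a-->S0 (seen), S1--b-->S0 (seen)

Answer: S0, S1, S2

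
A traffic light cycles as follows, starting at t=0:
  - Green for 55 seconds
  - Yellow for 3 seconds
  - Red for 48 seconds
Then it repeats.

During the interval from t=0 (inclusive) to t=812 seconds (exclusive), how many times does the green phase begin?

Cycle = 55+3+48 = 106s
green phase starts at t = k*106 + 0 for k=0,1,2,...
Need k*106+0 < 812 → k < 7.660
k ∈ {0, ..., 7} → 8 starts

Answer: 8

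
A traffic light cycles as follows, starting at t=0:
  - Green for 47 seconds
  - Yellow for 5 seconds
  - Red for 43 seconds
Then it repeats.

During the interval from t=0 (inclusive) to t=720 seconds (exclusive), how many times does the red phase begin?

Answer: 8

Derivation:
Cycle = 47+5+43 = 95s
red phase starts at t = k*95 + 52 for k=0,1,2,...
Need k*95+52 < 720 → k < 7.032
k ∈ {0, ..., 7} → 8 starts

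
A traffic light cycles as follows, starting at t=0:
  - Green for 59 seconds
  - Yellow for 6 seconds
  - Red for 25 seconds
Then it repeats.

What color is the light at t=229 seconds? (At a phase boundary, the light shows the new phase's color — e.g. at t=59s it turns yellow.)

Answer: green

Derivation:
Cycle length = 59 + 6 + 25 = 90s
t = 229, phase_t = 229 mod 90 = 49
49 < 59 (green end) → GREEN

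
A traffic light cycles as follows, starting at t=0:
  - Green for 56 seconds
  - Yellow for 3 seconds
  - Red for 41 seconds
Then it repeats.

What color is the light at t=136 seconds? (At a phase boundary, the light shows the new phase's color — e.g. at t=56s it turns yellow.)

Cycle length = 56 + 3 + 41 = 100s
t = 136, phase_t = 136 mod 100 = 36
36 < 56 (green end) → GREEN

Answer: green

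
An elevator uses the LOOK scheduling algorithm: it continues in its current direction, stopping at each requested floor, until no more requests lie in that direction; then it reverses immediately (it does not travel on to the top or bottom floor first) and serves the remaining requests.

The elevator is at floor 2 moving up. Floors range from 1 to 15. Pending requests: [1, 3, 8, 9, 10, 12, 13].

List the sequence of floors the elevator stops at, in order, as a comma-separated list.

Answer: 3, 8, 9, 10, 12, 13, 1

Derivation:
Current: 2, moving UP
Serve above first (ascending): [3, 8, 9, 10, 12, 13]
Then reverse, serve below (descending): [1]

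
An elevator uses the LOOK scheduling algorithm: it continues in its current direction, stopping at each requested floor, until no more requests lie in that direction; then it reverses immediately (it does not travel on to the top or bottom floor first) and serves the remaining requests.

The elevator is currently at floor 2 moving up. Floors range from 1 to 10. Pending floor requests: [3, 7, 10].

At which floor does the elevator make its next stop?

Answer: 3

Derivation:
Current floor: 2, direction: up
Requests above: [3, 7, 10]
Requests below: []
Moving up and requests lie above → nearest above is min([3, 7, 10]) = 3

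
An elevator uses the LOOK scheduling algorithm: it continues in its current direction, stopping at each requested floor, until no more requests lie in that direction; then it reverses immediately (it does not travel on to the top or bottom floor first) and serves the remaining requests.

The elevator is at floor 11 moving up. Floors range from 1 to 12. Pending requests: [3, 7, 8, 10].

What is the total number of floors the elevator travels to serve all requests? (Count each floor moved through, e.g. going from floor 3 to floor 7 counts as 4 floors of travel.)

Answer: 8

Derivation:
Start at floor 11 moving up, LOOK stop order: [10, 8, 7, 3]
  11 → 10: |10-11| = 1, total = 1
  10 → 8: |8-10| = 2, total = 3
  8 → 7: |7-8| = 1, total = 4
  7 → 3: |3-7| = 4, total = 8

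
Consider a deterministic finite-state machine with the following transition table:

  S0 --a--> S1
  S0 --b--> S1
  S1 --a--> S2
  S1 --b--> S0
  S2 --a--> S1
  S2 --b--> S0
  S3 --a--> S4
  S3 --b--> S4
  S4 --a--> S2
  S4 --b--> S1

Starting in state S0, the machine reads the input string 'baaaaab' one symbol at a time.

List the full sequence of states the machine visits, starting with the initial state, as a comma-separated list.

Answer: S0, S1, S2, S1, S2, S1, S2, S0

Derivation:
Start: S0
  read 'b': S0 --b--> S1
  read 'a': S1 --a--> S2
  read 'a': S2 --a--> S1
  read 'a': S1 --a--> S2
  read 'a': S2 --a--> S1
  read 'a': S1 --a--> S2
  read 'b': S2 --b--> S0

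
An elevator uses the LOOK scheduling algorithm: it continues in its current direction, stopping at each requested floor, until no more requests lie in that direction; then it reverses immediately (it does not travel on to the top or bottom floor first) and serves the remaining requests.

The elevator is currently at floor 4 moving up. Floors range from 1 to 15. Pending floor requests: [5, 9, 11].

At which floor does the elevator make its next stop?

Current floor: 4, direction: up
Requests above: [5, 9, 11]
Requests below: []
Moving up and requests lie above → nearest above is min([5, 9, 11]) = 5

Answer: 5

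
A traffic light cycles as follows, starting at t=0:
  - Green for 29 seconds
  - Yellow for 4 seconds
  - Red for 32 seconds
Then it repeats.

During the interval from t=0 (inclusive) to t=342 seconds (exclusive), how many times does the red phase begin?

Answer: 5

Derivation:
Cycle = 29+4+32 = 65s
red phase starts at t = k*65 + 33 for k=0,1,2,...
Need k*65+33 < 342 → k < 4.754
k ∈ {0, ..., 4} → 5 starts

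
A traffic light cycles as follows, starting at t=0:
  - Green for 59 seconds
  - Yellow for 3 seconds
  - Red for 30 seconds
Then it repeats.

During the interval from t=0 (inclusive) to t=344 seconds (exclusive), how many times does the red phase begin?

Answer: 4

Derivation:
Cycle = 59+3+30 = 92s
red phase starts at t = k*92 + 62 for k=0,1,2,...
Need k*92+62 < 344 → k < 3.065
k ∈ {0, ..., 3} → 4 starts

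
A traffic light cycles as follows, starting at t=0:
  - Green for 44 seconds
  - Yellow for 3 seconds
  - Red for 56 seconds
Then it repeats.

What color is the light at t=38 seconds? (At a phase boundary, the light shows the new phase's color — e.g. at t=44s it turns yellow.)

Answer: green

Derivation:
Cycle length = 44 + 3 + 56 = 103s
t = 38, phase_t = 38 mod 103 = 38
38 < 44 (green end) → GREEN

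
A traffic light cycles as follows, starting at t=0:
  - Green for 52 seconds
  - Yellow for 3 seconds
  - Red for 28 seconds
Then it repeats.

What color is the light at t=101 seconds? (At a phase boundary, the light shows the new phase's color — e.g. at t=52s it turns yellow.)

Answer: green

Derivation:
Cycle length = 52 + 3 + 28 = 83s
t = 101, phase_t = 101 mod 83 = 18
18 < 52 (green end) → GREEN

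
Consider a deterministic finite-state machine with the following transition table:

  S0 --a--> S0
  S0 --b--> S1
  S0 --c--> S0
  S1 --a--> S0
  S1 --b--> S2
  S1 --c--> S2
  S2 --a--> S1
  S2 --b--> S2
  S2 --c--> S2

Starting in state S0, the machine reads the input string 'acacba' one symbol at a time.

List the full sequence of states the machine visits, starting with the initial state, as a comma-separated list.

Start: S0
  read 'a': S0 --a--> S0
  read 'c': S0 --c--> S0
  read 'a': S0 --a--> S0
  read 'c': S0 --c--> S0
  read 'b': S0 --b--> S1
  read 'a': S1 --a--> S0

Answer: S0, S0, S0, S0, S0, S1, S0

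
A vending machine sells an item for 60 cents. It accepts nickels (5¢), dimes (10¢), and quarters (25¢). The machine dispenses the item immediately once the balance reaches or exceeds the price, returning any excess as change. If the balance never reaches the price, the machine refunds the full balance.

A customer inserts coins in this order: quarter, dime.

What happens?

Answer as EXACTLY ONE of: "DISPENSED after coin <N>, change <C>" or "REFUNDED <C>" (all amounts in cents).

Answer: REFUNDED 35

Derivation:
Price: 60¢
Coin 1 (quarter, 25¢): balance = 25¢
Coin 2 (dime, 10¢): balance = 35¢
All coins inserted, balance 35¢ < price 60¢ → REFUND 35¢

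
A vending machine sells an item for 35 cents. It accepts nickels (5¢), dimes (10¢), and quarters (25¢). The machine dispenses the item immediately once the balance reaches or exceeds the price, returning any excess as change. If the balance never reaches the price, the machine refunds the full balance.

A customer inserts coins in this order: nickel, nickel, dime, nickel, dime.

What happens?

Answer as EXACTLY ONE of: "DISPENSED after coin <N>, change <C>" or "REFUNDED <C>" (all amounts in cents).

Answer: DISPENSED after coin 5, change 0

Derivation:
Price: 35¢
Coin 1 (nickel, 5¢): balance = 5¢
Coin 2 (nickel, 5¢): balance = 10¢
Coin 3 (dime, 10¢): balance = 20¢
Coin 4 (nickel, 5¢): balance = 25¢
Coin 5 (dime, 10¢): balance = 35¢
  → balance >= price → DISPENSE, change = 35 - 35 = 0¢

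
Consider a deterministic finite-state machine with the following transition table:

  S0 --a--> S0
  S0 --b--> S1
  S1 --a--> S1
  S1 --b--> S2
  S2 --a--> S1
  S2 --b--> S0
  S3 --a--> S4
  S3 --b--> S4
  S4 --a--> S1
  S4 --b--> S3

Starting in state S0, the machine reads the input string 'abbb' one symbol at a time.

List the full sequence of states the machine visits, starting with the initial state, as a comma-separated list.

Start: S0
  read 'a': S0 --a--> S0
  read 'b': S0 --b--> S1
  read 'b': S1 --b--> S2
  read 'b': S2 --b--> S0

Answer: S0, S0, S1, S2, S0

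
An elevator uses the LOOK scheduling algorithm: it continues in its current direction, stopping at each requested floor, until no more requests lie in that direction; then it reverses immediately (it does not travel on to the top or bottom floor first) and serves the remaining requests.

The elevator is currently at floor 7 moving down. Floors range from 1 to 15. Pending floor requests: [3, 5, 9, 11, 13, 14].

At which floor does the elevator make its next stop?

Answer: 5

Derivation:
Current floor: 7, direction: down
Requests above: [9, 11, 13, 14]
Requests below: [3, 5]
Moving down and requests lie below → nearest below is max([3, 5]) = 5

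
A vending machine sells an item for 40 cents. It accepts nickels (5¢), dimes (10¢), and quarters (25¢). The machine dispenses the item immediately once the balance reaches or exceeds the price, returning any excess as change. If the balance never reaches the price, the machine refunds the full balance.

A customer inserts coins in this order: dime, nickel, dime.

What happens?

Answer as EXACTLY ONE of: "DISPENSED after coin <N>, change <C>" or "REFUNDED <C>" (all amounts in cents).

Price: 40¢
Coin 1 (dime, 10¢): balance = 10¢
Coin 2 (nickel, 5¢): balance = 15¢
Coin 3 (dime, 10¢): balance = 25¢
All coins inserted, balance 25¢ < price 40¢ → REFUND 25¢

Answer: REFUNDED 25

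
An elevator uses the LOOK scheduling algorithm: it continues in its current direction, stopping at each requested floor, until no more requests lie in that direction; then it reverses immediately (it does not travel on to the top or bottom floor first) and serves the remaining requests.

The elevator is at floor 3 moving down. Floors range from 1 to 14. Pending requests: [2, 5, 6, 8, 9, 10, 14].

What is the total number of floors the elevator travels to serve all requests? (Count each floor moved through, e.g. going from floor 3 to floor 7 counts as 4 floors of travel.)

Start at floor 3 moving down, LOOK stop order: [2, 5, 6, 8, 9, 10, 14]
  3 → 2: |2-3| = 1, total = 1
  2 → 5: |5-2| = 3, total = 4
  5 → 6: |6-5| = 1, total = 5
  6 → 8: |8-6| = 2, total = 7
  8 → 9: |9-8| = 1, total = 8
  9 → 10: |10-9| = 1, total = 9
  10 → 14: |14-10| = 4, total = 13

Answer: 13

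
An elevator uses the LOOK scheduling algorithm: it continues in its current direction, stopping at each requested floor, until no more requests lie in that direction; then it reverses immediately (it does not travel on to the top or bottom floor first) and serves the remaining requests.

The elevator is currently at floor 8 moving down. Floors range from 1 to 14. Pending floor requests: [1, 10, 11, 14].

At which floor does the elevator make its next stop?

Answer: 1

Derivation:
Current floor: 8, direction: down
Requests above: [10, 11, 14]
Requests below: [1]
Moving down and requests lie below → nearest below is max([1]) = 1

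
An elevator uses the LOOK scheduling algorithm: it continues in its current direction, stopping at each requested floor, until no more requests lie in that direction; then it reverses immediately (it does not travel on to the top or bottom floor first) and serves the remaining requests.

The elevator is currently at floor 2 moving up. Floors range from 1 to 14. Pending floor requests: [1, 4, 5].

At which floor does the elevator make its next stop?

Answer: 4

Derivation:
Current floor: 2, direction: up
Requests above: [4, 5]
Requests below: [1]
Moving up and requests lie above → nearest above is min([4, 5]) = 4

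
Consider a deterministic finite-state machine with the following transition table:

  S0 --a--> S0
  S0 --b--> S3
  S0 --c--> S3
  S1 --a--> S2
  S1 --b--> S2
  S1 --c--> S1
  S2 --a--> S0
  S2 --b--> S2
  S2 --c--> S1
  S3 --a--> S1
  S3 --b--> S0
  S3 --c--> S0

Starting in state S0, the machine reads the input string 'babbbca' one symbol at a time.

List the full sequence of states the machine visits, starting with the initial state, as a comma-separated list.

Answer: S0, S3, S1, S2, S2, S2, S1, S2

Derivation:
Start: S0
  read 'b': S0 --b--> S3
  read 'a': S3 --a--> S1
  read 'b': S1 --b--> S2
  read 'b': S2 --b--> S2
  read 'b': S2 --b--> S2
  read 'c': S2 --c--> S1
  read 'a': S1 --a--> S2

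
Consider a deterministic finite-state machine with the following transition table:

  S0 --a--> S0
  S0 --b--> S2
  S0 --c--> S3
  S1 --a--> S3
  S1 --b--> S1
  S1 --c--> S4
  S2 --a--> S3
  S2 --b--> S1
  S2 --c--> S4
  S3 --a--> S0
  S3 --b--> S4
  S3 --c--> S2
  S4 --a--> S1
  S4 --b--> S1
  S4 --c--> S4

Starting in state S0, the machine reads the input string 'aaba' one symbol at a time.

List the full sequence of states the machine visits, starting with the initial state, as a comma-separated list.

Answer: S0, S0, S0, S2, S3

Derivation:
Start: S0
  read 'a': S0 --a--> S0
  read 'a': S0 --a--> S0
  read 'b': S0 --b--> S2
  read 'a': S2 --a--> S3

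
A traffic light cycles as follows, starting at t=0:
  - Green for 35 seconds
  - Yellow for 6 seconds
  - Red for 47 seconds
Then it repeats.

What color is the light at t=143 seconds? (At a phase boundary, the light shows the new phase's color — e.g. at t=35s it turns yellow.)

Cycle length = 35 + 6 + 47 = 88s
t = 143, phase_t = 143 mod 88 = 55
55 >= 41 → RED

Answer: red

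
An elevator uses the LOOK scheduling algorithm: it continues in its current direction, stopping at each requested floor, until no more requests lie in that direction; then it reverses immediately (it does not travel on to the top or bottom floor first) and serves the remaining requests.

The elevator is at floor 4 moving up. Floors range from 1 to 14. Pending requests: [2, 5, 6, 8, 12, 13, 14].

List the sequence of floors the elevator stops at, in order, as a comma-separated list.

Current: 4, moving UP
Serve above first (ascending): [5, 6, 8, 12, 13, 14]
Then reverse, serve below (descending): [2]

Answer: 5, 6, 8, 12, 13, 14, 2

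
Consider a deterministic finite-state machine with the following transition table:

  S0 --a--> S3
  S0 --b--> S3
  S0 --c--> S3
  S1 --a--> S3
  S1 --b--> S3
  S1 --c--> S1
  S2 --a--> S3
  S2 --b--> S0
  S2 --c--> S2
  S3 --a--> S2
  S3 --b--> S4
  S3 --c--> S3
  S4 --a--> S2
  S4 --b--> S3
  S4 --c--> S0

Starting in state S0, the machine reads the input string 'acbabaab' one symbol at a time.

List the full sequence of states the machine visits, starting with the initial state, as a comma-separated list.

Answer: S0, S3, S3, S4, S2, S0, S3, S2, S0

Derivation:
Start: S0
  read 'a': S0 --a--> S3
  read 'c': S3 --c--> S3
  read 'b': S3 --b--> S4
  read 'a': S4 --a--> S2
  read 'b': S2 --b--> S0
  read 'a': S0 --a--> S3
  read 'a': S3 --a--> S2
  read 'b': S2 --b--> S0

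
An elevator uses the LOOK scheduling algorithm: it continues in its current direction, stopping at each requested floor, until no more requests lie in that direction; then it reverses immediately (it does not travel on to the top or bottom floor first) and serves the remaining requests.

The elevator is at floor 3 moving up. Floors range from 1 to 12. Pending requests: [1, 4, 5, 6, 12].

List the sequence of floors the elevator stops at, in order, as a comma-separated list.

Current: 3, moving UP
Serve above first (ascending): [4, 5, 6, 12]
Then reverse, serve below (descending): [1]

Answer: 4, 5, 6, 12, 1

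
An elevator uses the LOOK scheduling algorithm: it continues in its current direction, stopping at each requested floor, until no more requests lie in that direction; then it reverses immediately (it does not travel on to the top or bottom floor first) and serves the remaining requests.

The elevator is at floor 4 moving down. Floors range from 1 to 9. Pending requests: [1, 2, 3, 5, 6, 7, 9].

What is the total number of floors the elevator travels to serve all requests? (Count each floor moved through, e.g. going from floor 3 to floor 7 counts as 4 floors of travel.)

Start at floor 4 moving down, LOOK stop order: [3, 2, 1, 5, 6, 7, 9]
  4 → 3: |3-4| = 1, total = 1
  3 → 2: |2-3| = 1, total = 2
  2 → 1: |1-2| = 1, total = 3
  1 → 5: |5-1| = 4, total = 7
  5 → 6: |6-5| = 1, total = 8
  6 → 7: |7-6| = 1, total = 9
  7 → 9: |9-7| = 2, total = 11

Answer: 11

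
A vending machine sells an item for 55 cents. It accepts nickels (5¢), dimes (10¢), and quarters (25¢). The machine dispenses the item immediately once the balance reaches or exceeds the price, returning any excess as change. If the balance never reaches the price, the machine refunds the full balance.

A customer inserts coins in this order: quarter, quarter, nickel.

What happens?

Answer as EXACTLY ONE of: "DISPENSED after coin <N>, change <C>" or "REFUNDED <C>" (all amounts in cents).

Price: 55¢
Coin 1 (quarter, 25¢): balance = 25¢
Coin 2 (quarter, 25¢): balance = 50¢
Coin 3 (nickel, 5¢): balance = 55¢
  → balance >= price → DISPENSE, change = 55 - 55 = 0¢

Answer: DISPENSED after coin 3, change 0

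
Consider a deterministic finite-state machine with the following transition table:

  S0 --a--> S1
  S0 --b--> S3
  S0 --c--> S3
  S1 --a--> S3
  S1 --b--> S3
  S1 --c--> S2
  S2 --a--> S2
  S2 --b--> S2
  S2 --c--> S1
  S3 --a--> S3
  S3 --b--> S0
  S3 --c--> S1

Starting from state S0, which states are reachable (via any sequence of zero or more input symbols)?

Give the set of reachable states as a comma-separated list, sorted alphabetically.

Answer: S0, S1, S2, S3

Derivation:
BFS from S0:
  visit S0: S0--a-->S1 (new), S0--b-->S3 (new), S0--c-->S3 (seen)
  visit S1: S1--a-->S3 (seen), S1--b-->S3 (seen), S1--c-->S2 (new)
  visit S3: S3--a-->S3 (seen), S3--b-->S0 (seen), S3--c-->S1 (seen)
  visit S2: S2--a-->S2 (seen), S2--b-->S2 (seen), S2--c-->S1 (seen)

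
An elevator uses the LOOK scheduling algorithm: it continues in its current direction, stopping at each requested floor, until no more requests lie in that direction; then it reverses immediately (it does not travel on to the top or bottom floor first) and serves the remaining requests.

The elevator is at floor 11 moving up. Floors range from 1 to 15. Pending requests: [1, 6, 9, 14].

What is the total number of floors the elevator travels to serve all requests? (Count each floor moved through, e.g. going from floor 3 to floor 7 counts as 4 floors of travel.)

Answer: 16

Derivation:
Start at floor 11 moving up, LOOK stop order: [14, 9, 6, 1]
  11 → 14: |14-11| = 3, total = 3
  14 → 9: |9-14| = 5, total = 8
  9 → 6: |6-9| = 3, total = 11
  6 → 1: |1-6| = 5, total = 16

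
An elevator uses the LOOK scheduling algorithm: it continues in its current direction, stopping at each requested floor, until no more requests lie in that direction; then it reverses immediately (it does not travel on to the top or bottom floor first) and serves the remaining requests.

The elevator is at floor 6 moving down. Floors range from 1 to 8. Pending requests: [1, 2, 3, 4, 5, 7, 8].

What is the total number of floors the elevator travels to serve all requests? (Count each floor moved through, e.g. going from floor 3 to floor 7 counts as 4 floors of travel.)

Start at floor 6 moving down, LOOK stop order: [5, 4, 3, 2, 1, 7, 8]
  6 → 5: |5-6| = 1, total = 1
  5 → 4: |4-5| = 1, total = 2
  4 → 3: |3-4| = 1, total = 3
  3 → 2: |2-3| = 1, total = 4
  2 → 1: |1-2| = 1, total = 5
  1 → 7: |7-1| = 6, total = 11
  7 → 8: |8-7| = 1, total = 12

Answer: 12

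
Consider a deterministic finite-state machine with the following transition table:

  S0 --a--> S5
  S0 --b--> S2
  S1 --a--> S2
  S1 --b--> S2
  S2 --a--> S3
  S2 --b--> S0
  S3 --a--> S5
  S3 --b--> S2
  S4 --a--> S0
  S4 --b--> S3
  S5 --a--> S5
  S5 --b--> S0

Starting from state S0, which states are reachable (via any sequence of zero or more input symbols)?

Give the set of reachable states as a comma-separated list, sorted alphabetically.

Answer: S0, S2, S3, S5

Derivation:
BFS from S0:
  visit S0: S0--a-->S5 (new), S0--b-->S2 (new)
  visit S5: S5--a-->S5 (seen), S5--b-->S0 (seen)
  visit S2: S2--a-->S3 (new), S2--b-->S0 (seen)
  visit S3: S3--a-->S5 (seen), S3--b-->S2 (seen)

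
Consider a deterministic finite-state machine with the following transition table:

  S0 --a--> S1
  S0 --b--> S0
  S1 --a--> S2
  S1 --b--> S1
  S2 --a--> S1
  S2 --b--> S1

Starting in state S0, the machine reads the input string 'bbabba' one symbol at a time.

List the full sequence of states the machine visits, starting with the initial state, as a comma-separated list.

Answer: S0, S0, S0, S1, S1, S1, S2

Derivation:
Start: S0
  read 'b': S0 --b--> S0
  read 'b': S0 --b--> S0
  read 'a': S0 --a--> S1
  read 'b': S1 --b--> S1
  read 'b': S1 --b--> S1
  read 'a': S1 --a--> S2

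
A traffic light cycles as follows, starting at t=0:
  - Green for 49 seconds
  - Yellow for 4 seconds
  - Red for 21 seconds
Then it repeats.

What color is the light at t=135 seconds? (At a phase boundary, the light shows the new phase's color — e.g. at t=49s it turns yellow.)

Cycle length = 49 + 4 + 21 = 74s
t = 135, phase_t = 135 mod 74 = 61
61 >= 53 → RED

Answer: red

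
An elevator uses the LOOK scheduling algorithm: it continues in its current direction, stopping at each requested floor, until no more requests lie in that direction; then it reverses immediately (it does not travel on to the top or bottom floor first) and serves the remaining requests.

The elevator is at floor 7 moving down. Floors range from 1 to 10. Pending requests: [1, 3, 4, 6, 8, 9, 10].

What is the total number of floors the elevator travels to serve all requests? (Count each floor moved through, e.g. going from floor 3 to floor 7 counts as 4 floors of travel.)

Start at floor 7 moving down, LOOK stop order: [6, 4, 3, 1, 8, 9, 10]
  7 → 6: |6-7| = 1, total = 1
  6 → 4: |4-6| = 2, total = 3
  4 → 3: |3-4| = 1, total = 4
  3 → 1: |1-3| = 2, total = 6
  1 → 8: |8-1| = 7, total = 13
  8 → 9: |9-8| = 1, total = 14
  9 → 10: |10-9| = 1, total = 15

Answer: 15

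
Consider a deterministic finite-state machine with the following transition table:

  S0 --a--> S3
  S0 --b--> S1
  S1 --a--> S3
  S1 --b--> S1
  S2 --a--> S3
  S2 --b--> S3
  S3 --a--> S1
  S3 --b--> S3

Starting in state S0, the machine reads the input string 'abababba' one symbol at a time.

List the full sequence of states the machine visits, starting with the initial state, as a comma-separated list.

Answer: S0, S3, S3, S1, S1, S3, S3, S3, S1

Derivation:
Start: S0
  read 'a': S0 --a--> S3
  read 'b': S3 --b--> S3
  read 'a': S3 --a--> S1
  read 'b': S1 --b--> S1
  read 'a': S1 --a--> S3
  read 'b': S3 --b--> S3
  read 'b': S3 --b--> S3
  read 'a': S3 --a--> S1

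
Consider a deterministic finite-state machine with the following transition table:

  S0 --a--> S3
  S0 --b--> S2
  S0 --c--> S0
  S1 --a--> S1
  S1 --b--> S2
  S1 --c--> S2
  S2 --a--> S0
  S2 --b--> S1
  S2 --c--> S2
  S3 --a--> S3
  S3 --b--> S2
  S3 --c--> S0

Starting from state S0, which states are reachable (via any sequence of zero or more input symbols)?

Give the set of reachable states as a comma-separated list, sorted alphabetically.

Answer: S0, S1, S2, S3

Derivation:
BFS from S0:
  visit S0: S0--a-->S3 (new), S0--b-->S2 (new), S0--c-->S0 (seen)
  visit S3: S3--a-->S3 (seen), S3--b-->S2 (seen), S3--c-->S0 (seen)
  visit S2: S2--a-->S0 (seen), S2--b-->S1 (new), S2--c-->S2 (seen)
  visit S1: S1--a-->S1 (seen), S1--b-->S2 (seen), S1--c-->S2 (seen)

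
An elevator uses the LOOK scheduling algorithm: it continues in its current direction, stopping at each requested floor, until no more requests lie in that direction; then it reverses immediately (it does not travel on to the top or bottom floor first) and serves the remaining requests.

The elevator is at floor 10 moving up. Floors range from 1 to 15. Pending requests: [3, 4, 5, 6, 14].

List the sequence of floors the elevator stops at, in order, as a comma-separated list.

Answer: 14, 6, 5, 4, 3

Derivation:
Current: 10, moving UP
Serve above first (ascending): [14]
Then reverse, serve below (descending): [6, 5, 4, 3]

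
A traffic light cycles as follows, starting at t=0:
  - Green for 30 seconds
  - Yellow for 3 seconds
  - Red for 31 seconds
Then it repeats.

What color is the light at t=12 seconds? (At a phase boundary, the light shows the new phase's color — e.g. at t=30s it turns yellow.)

Answer: green

Derivation:
Cycle length = 30 + 3 + 31 = 64s
t = 12, phase_t = 12 mod 64 = 12
12 < 30 (green end) → GREEN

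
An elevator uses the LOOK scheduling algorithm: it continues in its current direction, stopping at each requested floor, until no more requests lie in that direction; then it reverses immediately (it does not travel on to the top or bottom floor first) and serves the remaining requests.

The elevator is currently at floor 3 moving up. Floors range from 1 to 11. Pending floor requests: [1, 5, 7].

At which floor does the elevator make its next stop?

Current floor: 3, direction: up
Requests above: [5, 7]
Requests below: [1]
Moving up and requests lie above → nearest above is min([5, 7]) = 5

Answer: 5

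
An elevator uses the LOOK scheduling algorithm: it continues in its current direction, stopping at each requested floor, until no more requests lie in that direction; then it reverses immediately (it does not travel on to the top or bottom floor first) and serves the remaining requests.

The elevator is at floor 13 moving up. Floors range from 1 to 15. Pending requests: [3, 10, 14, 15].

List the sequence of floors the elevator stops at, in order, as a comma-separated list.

Current: 13, moving UP
Serve above first (ascending): [14, 15]
Then reverse, serve below (descending): [10, 3]

Answer: 14, 15, 10, 3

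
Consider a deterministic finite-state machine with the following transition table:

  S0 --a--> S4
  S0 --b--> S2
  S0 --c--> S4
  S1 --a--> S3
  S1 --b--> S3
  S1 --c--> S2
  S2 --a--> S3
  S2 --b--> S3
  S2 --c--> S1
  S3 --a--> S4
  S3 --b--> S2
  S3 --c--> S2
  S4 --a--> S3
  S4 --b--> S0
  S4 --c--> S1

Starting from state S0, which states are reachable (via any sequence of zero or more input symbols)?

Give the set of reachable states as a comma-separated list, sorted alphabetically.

Answer: S0, S1, S2, S3, S4

Derivation:
BFS from S0:
  visit S0: S0--a-->S4 (new), S0--b-->S2 (new), S0--c-->S4 (seen)
  visit S4: S4--a-->S3 (new), S4--b-->S0 (seen), S4--c-->S1 (new)
  visit S2: S2--a-->S3 (seen), S2--b-->S3 (seen), S2--c-->S1 (seen)
  visit S3: S3--a-->S4 (seen), S3--b-->S2 (seen), S3--c-->S2 (seen)
  visit S1: S1--a-->S3 (seen), S1--b-->S3 (seen), S1--c-->S2 (seen)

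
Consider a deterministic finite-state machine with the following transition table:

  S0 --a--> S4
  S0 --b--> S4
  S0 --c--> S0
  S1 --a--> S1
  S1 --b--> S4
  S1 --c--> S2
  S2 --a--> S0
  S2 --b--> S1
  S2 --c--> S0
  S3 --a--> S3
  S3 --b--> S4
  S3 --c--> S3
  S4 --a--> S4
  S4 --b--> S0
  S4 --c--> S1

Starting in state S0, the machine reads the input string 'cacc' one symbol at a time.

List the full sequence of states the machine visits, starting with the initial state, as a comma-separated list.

Start: S0
  read 'c': S0 --c--> S0
  read 'a': S0 --a--> S4
  read 'c': S4 --c--> S1
  read 'c': S1 --c--> S2

Answer: S0, S0, S4, S1, S2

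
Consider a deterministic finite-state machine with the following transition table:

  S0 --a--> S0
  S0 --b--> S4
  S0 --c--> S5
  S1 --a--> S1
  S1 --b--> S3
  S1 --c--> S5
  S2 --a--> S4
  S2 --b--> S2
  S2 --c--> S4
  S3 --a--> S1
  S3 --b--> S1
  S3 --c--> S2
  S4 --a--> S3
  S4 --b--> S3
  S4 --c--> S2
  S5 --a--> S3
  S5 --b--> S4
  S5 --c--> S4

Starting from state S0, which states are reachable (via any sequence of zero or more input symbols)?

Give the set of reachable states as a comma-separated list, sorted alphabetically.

BFS from S0:
  visit S0: S0--a-->S0 (seen), S0--b-->S4 (new), S0--c-->S5 (new)
  visit S4: S4--a-->S3 (new), S4--b-->S3 (seen), S4--c-->S2 (new)
  visit S5: S5--a-->S3 (seen), S5--b-->S4 (seen), S5--c-->S4 (seen)
  visit S3: S3--a-->S1 (new), S3--b-->S1 (seen), S3--c-->S2 (seen)
  visit S2: S2--a-->S4 (seen), S2--b-->S2 (seen), S2--c-->S4 (seen)
  visit S1: S1--a-->S1 (seen), S1--b-->S3 (seen), S1--c-->S5 (seen)

Answer: S0, S1, S2, S3, S4, S5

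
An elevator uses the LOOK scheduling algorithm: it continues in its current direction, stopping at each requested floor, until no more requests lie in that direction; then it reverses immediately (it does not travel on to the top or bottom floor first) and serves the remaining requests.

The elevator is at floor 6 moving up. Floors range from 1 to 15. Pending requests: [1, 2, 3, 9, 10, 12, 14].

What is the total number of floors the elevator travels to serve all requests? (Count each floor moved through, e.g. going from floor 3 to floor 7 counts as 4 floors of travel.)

Answer: 21

Derivation:
Start at floor 6 moving up, LOOK stop order: [9, 10, 12, 14, 3, 2, 1]
  6 → 9: |9-6| = 3, total = 3
  9 → 10: |10-9| = 1, total = 4
  10 → 12: |12-10| = 2, total = 6
  12 → 14: |14-12| = 2, total = 8
  14 → 3: |3-14| = 11, total = 19
  3 → 2: |2-3| = 1, total = 20
  2 → 1: |1-2| = 1, total = 21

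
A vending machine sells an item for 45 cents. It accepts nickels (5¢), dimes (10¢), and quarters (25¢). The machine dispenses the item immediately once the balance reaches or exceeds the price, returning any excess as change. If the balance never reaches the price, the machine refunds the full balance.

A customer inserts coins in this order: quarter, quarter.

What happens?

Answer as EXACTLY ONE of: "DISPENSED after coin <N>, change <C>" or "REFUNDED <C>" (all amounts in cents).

Price: 45¢
Coin 1 (quarter, 25¢): balance = 25¢
Coin 2 (quarter, 25¢): balance = 50¢
  → balance >= price → DISPENSE, change = 50 - 45 = 5¢

Answer: DISPENSED after coin 2, change 5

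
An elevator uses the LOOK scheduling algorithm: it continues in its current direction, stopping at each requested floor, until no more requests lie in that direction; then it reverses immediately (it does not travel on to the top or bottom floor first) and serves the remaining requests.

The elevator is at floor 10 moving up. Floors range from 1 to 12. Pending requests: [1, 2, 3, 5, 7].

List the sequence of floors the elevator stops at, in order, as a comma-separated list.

Answer: 7, 5, 3, 2, 1

Derivation:
Current: 10, moving UP
Serve above first (ascending): []
Then reverse, serve below (descending): [7, 5, 3, 2, 1]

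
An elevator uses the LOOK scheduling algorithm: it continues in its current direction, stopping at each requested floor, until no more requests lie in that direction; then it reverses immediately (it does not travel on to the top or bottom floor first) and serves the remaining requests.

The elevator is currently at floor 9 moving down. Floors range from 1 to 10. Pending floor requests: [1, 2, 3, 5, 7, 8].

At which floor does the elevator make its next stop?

Answer: 8

Derivation:
Current floor: 9, direction: down
Requests above: []
Requests below: [1, 2, 3, 5, 7, 8]
Moving down and requests lie below → nearest below is max([1, 2, 3, 5, 7, 8]) = 8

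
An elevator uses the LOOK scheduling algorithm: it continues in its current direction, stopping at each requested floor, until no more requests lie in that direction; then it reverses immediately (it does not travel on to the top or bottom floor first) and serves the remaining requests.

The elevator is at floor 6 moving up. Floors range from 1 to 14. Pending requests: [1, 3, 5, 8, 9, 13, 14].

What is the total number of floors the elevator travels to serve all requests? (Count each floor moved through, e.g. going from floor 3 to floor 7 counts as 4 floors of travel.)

Answer: 21

Derivation:
Start at floor 6 moving up, LOOK stop order: [8, 9, 13, 14, 5, 3, 1]
  6 → 8: |8-6| = 2, total = 2
  8 → 9: |9-8| = 1, total = 3
  9 → 13: |13-9| = 4, total = 7
  13 → 14: |14-13| = 1, total = 8
  14 → 5: |5-14| = 9, total = 17
  5 → 3: |3-5| = 2, total = 19
  3 → 1: |1-3| = 2, total = 21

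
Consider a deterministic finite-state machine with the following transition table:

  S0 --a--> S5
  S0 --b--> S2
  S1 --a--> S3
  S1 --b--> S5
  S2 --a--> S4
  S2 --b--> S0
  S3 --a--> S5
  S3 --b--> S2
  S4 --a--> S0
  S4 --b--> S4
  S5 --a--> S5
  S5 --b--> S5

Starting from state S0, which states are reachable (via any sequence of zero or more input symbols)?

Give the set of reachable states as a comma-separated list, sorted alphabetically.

Answer: S0, S2, S4, S5

Derivation:
BFS from S0:
  visit S0: S0--a-->S5 (new), S0--b-->S2 (new)
  visit S5: S5--a-->S5 (seen), S5--b-->S5 (seen)
  visit S2: S2--a-->S4 (new), S2--b-->S0 (seen)
  visit S4: S4--a-->S0 (seen), S4--b-->S4 (seen)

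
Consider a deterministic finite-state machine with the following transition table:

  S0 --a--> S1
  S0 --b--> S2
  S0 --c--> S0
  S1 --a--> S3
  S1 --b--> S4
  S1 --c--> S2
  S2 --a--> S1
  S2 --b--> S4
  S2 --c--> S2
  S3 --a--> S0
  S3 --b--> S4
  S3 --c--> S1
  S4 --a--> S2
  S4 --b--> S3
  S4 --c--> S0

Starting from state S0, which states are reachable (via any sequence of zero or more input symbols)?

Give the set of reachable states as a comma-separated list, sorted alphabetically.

BFS from S0:
  visit S0: S0--a-->S1 (new), S0--b-->S2 (new), S0--c-->S0 (seen)
  visit S1: S1--a-->S3 (new), S1--b-->S4 (new), S1--c-->S2 (seen)
  visit S2: S2--a-->S1 (seen), S2--b-->S4 (seen), S2--c-->S2 (seen)
  visit S3: S3--a-->S0 (seen), S3--b-->S4 (seen), S3--c-->S1 (seen)
  visit S4: S4--a-->S2 (seen), S4--b-->S3 (seen), S4--c-->S0 (seen)

Answer: S0, S1, S2, S3, S4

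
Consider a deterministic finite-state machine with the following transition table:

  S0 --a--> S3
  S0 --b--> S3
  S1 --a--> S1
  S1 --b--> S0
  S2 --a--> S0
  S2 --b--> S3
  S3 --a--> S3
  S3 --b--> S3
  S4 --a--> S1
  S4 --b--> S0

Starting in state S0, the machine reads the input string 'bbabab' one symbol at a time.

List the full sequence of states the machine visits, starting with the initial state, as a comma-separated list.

Start: S0
  read 'b': S0 --b--> S3
  read 'b': S3 --b--> S3
  read 'a': S3 --a--> S3
  read 'b': S3 --b--> S3
  read 'a': S3 --a--> S3
  read 'b': S3 --b--> S3

Answer: S0, S3, S3, S3, S3, S3, S3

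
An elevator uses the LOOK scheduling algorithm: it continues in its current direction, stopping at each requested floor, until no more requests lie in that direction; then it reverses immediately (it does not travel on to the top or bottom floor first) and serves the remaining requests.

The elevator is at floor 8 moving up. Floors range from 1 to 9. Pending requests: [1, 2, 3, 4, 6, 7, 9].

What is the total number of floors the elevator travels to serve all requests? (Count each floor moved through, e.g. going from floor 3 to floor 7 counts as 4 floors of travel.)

Answer: 9

Derivation:
Start at floor 8 moving up, LOOK stop order: [9, 7, 6, 4, 3, 2, 1]
  8 → 9: |9-8| = 1, total = 1
  9 → 7: |7-9| = 2, total = 3
  7 → 6: |6-7| = 1, total = 4
  6 → 4: |4-6| = 2, total = 6
  4 → 3: |3-4| = 1, total = 7
  3 → 2: |2-3| = 1, total = 8
  2 → 1: |1-2| = 1, total = 9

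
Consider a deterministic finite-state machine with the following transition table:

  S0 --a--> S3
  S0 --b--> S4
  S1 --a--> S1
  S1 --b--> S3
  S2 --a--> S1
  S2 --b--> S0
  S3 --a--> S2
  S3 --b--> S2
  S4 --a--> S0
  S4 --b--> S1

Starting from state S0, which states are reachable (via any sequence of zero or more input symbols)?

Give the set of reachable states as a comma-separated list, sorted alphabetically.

Answer: S0, S1, S2, S3, S4

Derivation:
BFS from S0:
  visit S0: S0--a-->S3 (new), S0--b-->S4 (new)
  visit S3: S3--a-->S2 (new), S3--b-->S2 (seen)
  visit S4: S4--a-->S0 (seen), S4--b-->S1 (new)
  visit S2: S2--a-->S1 (seen), S2--b-->S0 (seen)
  visit S1: S1--a-->S1 (seen), S1--b-->S3 (seen)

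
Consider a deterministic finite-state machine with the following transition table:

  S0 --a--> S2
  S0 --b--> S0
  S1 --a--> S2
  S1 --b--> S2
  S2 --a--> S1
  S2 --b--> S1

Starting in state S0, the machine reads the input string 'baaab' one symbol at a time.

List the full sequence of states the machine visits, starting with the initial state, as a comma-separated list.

Start: S0
  read 'b': S0 --b--> S0
  read 'a': S0 --a--> S2
  read 'a': S2 --a--> S1
  read 'a': S1 --a--> S2
  read 'b': S2 --b--> S1

Answer: S0, S0, S2, S1, S2, S1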